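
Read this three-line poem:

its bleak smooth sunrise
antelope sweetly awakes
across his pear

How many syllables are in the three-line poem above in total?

Line 1: "its bleak smooth sunrise": 1+1+1+2 = 5
Line 2: "antelope sweetly awakes": 3+2+2 = 7
Line 3: "across his pear": 2+1+1 = 4
Total: 5 + 7 + 4 = 16

16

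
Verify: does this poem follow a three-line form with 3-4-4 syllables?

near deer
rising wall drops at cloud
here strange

Line 1: near(1) + deer(1) = 2 (expected 3)
Line 2: rising(2) + wall(1) + drops(1) + at(1) + cloud(1) = 6 (expected 4)
Line 3: here(1) + strange(1) = 2 (expected 4)

No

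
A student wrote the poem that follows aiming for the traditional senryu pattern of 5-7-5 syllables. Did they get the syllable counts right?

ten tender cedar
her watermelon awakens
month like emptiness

No

Line 1: "ten tender cedar": 1+2+2 = 5 ✓
Line 2: "her watermelon awakens": 1+4+3 = 8 (expected 7)
Line 3: "month like emptiness": 1+1+3 = 5 ✓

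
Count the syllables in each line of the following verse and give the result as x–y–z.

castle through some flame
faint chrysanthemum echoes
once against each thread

Line 1: castle (2), through (1), some (1), flame (1) → 5
Line 2: faint (1), chrysanthemum (4), echoes (2) → 7
Line 3: once (1), against (2), each (1), thread (1) → 5

5–7–5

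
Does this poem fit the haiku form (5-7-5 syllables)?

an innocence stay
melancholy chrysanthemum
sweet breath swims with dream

No

Line 1: an (1), innocence (3), stay (1) → 5 ✓
Line 2: melancholy (4), chrysanthemum (4) → 8 (expected 7)
Line 3: sweet (1), breath (1), swims (1), with (1), dream (1) → 5 ✓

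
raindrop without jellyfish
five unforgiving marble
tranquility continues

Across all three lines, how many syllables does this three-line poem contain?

21

Line 1: "raindrop without jellyfish": 2+2+3 = 7
Line 2: "five unforgiving marble": 1+4+2 = 7
Line 3: "tranquility continues": 4+3 = 7
Total: 7 + 7 + 7 = 21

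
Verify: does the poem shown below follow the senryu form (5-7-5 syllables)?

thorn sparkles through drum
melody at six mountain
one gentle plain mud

Yes

Line 1: thorn(1) + sparkles(2) + through(1) + drum(1) = 5 ✓
Line 2: melody(3) + at(1) + six(1) + mountain(2) = 7 ✓
Line 3: one(1) + gentle(2) + plain(1) + mud(1) = 5 ✓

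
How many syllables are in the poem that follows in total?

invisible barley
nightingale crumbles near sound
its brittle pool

17

Line 1: invisible (4), barley (2) → 6
Line 2: nightingale (3), crumbles (2), near (1), sound (1) → 7
Line 3: its (1), brittle (2), pool (1) → 4
Total: 6 + 7 + 4 = 17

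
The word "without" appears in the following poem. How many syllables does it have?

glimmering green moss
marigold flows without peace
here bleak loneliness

2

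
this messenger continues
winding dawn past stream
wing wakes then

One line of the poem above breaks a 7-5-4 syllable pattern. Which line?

Line 1: "this messenger continues": 1+3+3 = 7 ✓
Line 2: "winding dawn past stream": 2+1+1+1 = 5 ✓
Line 3: "wing wakes then": 1+1+1 = 3 (expected 4)

The third line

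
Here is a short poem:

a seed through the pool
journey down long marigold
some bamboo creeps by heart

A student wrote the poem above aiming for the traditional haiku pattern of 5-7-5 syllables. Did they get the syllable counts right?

No

Line 1: "a seed through the pool": 1+1+1+1+1 = 5 ✓
Line 2: "journey down long marigold": 2+1+1+3 = 7 ✓
Line 3: "some bamboo creeps by heart": 1+2+1+1+1 = 6 (expected 5)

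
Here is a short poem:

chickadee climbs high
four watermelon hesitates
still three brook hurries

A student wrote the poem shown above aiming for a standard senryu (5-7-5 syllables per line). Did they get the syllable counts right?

No

Line 1: "chickadee climbs high": 3+1+1 = 5 ✓
Line 2: "four watermelon hesitates": 1+4+3 = 8 (expected 7)
Line 3: "still three brook hurries": 1+1+1+2 = 5 ✓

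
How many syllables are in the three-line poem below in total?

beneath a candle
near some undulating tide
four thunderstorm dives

Line 1: beneath(2) + a(1) + candle(2) = 5
Line 2: near(1) + some(1) + undulating(4) + tide(1) = 7
Line 3: four(1) + thunderstorm(3) + dives(1) = 5
Total: 5 + 7 + 5 = 17

17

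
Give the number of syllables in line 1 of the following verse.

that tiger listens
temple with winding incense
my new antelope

Line 1: that (1), tiger (2), listens (2) → 5

5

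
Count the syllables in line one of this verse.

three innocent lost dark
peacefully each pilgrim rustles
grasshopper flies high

6

Line one: "three innocent lost dark": 1+3+1+1 = 6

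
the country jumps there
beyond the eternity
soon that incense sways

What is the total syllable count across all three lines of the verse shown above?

Line 1: "the country jumps there": 1+2+1+1 = 5
Line 2: "beyond the eternity": 2+1+4 = 7
Line 3: "soon that incense sways": 1+1+2+1 = 5
Total: 5 + 7 + 5 = 17

17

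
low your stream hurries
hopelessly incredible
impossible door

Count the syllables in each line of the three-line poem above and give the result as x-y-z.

5-7-5

Line 1: low(1) + your(1) + stream(1) + hurries(2) = 5
Line 2: hopelessly(3) + incredible(4) = 7
Line 3: impossible(4) + door(1) = 5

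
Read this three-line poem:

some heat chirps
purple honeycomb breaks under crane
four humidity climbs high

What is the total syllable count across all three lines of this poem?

Line 1: some(1) + heat(1) + chirps(1) = 3
Line 2: purple(2) + honeycomb(3) + breaks(1) + under(2) + crane(1) = 9
Line 3: four(1) + humidity(4) + climbs(1) + high(1) = 7
Total: 3 + 9 + 7 = 19

19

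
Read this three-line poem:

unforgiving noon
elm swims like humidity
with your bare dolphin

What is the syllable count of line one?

5

Line one: unforgiving (4), noon (1) → 5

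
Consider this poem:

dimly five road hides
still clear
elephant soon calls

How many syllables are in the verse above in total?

Line 1: "dimly five road hides": 2+1+1+1 = 5
Line 2: "still clear": 1+1 = 2
Line 3: "elephant soon calls": 3+1+1 = 5
Total: 5 + 2 + 5 = 12

12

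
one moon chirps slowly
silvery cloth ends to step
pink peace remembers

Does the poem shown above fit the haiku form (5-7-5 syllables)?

Line 1: "one moon chirps slowly": 1+1+1+2 = 5 ✓
Line 2: "silvery cloth ends to step": 3+1+1+1+1 = 7 ✓
Line 3: "pink peace remembers": 1+1+3 = 5 ✓

Yes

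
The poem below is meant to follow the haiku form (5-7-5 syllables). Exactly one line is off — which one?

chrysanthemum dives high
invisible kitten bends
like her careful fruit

Line 1: chrysanthemum (4), dives (1), high (1) → 6 (expected 5)
Line 2: invisible (4), kitten (2), bends (1) → 7 ✓
Line 3: like (1), her (1), careful (2), fruit (1) → 5 ✓

Line 1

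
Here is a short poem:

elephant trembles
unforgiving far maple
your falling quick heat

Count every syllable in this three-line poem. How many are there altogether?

17

Line 1: "elephant trembles": 3+2 = 5
Line 2: "unforgiving far maple": 4+1+2 = 7
Line 3: "your falling quick heat": 1+2+1+1 = 5
Total: 5 + 7 + 5 = 17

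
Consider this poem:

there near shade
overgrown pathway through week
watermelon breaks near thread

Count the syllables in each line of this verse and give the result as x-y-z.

3-7-7

Line 1: "there near shade": 1+1+1 = 3
Line 2: "overgrown pathway through week": 3+2+1+1 = 7
Line 3: "watermelon breaks near thread": 4+1+1+1 = 7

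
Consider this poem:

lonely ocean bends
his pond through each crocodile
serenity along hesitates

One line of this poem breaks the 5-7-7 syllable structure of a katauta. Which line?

The third line

Line 1: lonely(2) + ocean(2) + bends(1) = 5 ✓
Line 2: his(1) + pond(1) + through(1) + each(1) + crocodile(3) = 7 ✓
Line 3: serenity(4) + along(2) + hesitates(3) = 9 (expected 7)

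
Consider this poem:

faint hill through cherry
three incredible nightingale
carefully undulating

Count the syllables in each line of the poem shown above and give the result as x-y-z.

Line 1: "faint hill through cherry": 1+1+1+2 = 5
Line 2: "three incredible nightingale": 1+4+3 = 8
Line 3: "carefully undulating": 3+4 = 7

5-8-7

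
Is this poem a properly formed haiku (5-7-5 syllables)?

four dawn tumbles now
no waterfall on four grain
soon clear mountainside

Line 1: "four dawn tumbles now": 1+1+2+1 = 5 ✓
Line 2: "no waterfall on four grain": 1+3+1+1+1 = 7 ✓
Line 3: "soon clear mountainside": 1+1+3 = 5 ✓

Yes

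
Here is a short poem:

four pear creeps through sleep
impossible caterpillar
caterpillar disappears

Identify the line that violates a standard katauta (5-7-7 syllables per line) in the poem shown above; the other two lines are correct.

The second line

Line 1: "four pear creeps through sleep": 1+1+1+1+1 = 5 ✓
Line 2: "impossible caterpillar": 4+4 = 8 (expected 7)
Line 3: "caterpillar disappears": 4+3 = 7 ✓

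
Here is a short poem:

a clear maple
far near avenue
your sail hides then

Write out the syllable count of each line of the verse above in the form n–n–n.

4–5–4

Line 1: a (1), clear (1), maple (2) → 4
Line 2: far (1), near (1), avenue (3) → 5
Line 3: your (1), sail (1), hides (1), then (1) → 4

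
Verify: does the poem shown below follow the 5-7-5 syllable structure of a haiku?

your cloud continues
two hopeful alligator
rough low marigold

Yes

Line 1: your(1) + cloud(1) + continues(3) = 5 ✓
Line 2: two(1) + hopeful(2) + alligator(4) = 7 ✓
Line 3: rough(1) + low(1) + marigold(3) = 5 ✓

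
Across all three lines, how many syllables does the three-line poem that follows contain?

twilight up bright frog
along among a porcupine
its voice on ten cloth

Line 1: twilight(2) + up(1) + bright(1) + frog(1) = 5
Line 2: along(2) + among(2) + a(1) + porcupine(3) = 8
Line 3: its(1) + voice(1) + on(1) + ten(1) + cloth(1) = 5
Total: 5 + 8 + 5 = 18

18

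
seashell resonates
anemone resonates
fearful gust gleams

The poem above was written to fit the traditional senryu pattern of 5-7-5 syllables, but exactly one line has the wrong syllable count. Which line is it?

Line 1: seashell(2) + resonates(3) = 5 ✓
Line 2: anemone(4) + resonates(3) = 7 ✓
Line 3: fearful(2) + gust(1) + gleams(1) = 4 (expected 5)

The third line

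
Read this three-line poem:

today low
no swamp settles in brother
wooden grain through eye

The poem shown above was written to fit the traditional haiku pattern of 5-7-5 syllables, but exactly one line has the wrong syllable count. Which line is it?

Line 1

Line 1: today (2), low (1) → 3 (expected 5)
Line 2: no (1), swamp (1), settles (2), in (1), brother (2) → 7 ✓
Line 3: wooden (2), grain (1), through (1), eye (1) → 5 ✓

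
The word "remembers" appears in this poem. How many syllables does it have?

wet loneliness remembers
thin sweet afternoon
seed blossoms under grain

3

"remembers" has 3 syllables.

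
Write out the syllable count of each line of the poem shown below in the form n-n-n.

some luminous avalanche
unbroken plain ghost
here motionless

7-5-4

Line 1: some (1), luminous (3), avalanche (3) → 7
Line 2: unbroken (3), plain (1), ghost (1) → 5
Line 3: here (1), motionless (3) → 4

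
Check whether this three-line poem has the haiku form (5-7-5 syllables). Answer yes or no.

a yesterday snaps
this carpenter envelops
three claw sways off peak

Line 1: "a yesterday snaps": 1+3+1 = 5 ✓
Line 2: "this carpenter envelops": 1+3+3 = 7 ✓
Line 3: "three claw sways off peak": 1+1+1+1+1 = 5 ✓

Yes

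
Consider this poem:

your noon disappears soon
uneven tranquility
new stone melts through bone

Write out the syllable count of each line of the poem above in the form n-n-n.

Line 1: "your noon disappears soon": 1+1+3+1 = 6
Line 2: "uneven tranquility": 3+4 = 7
Line 3: "new stone melts through bone": 1+1+1+1+1 = 5

6-7-5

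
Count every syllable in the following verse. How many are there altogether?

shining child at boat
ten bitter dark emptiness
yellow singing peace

Line 1: shining(2) + child(1) + at(1) + boat(1) = 5
Line 2: ten(1) + bitter(2) + dark(1) + emptiness(3) = 7
Line 3: yellow(2) + singing(2) + peace(1) = 5
Total: 5 + 7 + 5 = 17

17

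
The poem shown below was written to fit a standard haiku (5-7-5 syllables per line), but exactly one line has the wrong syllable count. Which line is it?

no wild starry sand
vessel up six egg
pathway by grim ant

Line 1: no(1) + wild(1) + starry(2) + sand(1) = 5 ✓
Line 2: vessel(2) + up(1) + six(1) + egg(1) = 5 (expected 7)
Line 3: pathway(2) + by(1) + grim(1) + ant(1) = 5 ✓

The second line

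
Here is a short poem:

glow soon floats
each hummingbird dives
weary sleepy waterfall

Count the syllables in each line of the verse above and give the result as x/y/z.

Line 1: glow (1), soon (1), floats (1) → 3
Line 2: each (1), hummingbird (3), dives (1) → 5
Line 3: weary (2), sleepy (2), waterfall (3) → 7

3/5/7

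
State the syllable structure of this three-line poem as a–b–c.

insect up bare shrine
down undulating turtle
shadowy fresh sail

Line 1: "insect up bare shrine": 2+1+1+1 = 5
Line 2: "down undulating turtle": 1+4+2 = 7
Line 3: "shadowy fresh sail": 3+1+1 = 5

5–7–5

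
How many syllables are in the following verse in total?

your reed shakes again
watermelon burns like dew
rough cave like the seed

Line 1: "your reed shakes again": 1+1+1+2 = 5
Line 2: "watermelon burns like dew": 4+1+1+1 = 7
Line 3: "rough cave like the seed": 1+1+1+1+1 = 5
Total: 5 + 7 + 5 = 17

17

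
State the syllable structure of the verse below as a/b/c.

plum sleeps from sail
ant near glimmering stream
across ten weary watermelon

Line 1: "plum sleeps from sail": 1+1+1+1 = 4
Line 2: "ant near glimmering stream": 1+1+3+1 = 6
Line 3: "across ten weary watermelon": 2+1+2+4 = 9

4/6/9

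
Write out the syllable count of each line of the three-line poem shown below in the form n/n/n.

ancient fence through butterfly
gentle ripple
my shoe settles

Line 1: "ancient fence through butterfly": 2+1+1+3 = 7
Line 2: "gentle ripple": 2+2 = 4
Line 3: "my shoe settles": 1+1+2 = 4

7/4/4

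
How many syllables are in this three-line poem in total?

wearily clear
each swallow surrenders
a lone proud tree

Line 1: wearily(3) + clear(1) = 4
Line 2: each(1) + swallow(2) + surrenders(3) = 6
Line 3: a(1) + lone(1) + proud(1) + tree(1) = 4
Total: 4 + 6 + 4 = 14

14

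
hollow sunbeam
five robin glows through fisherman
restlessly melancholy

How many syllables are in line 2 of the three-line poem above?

Line 2: five(1) + robin(2) + glows(1) + through(1) + fisherman(3) = 8

8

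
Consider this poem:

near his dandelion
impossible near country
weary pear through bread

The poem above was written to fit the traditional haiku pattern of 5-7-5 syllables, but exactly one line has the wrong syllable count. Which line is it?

Line 1: near(1) + his(1) + dandelion(4) = 6 (expected 5)
Line 2: impossible(4) + near(1) + country(2) = 7 ✓
Line 3: weary(2) + pear(1) + through(1) + bread(1) = 5 ✓

The first line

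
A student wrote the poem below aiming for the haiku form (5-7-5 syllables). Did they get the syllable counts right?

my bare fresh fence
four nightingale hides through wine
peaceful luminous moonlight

No

Line 1: "my bare fresh fence": 1+1+1+1 = 4 (expected 5)
Line 2: "four nightingale hides through wine": 1+3+1+1+1 = 7 ✓
Line 3: "peaceful luminous moonlight": 2+3+2 = 7 (expected 5)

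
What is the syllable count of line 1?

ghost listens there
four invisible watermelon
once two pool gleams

Line 1: ghost (1), listens (2), there (1) → 4

4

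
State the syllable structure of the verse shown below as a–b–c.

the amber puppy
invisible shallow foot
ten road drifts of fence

Line 1: "the amber puppy": 1+2+2 = 5
Line 2: "invisible shallow foot": 4+2+1 = 7
Line 3: "ten road drifts of fence": 1+1+1+1+1 = 5

5–7–5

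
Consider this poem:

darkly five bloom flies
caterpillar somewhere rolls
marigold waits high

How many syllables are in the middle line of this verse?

The middle line: "caterpillar somewhere rolls": 4+2+1 = 7

7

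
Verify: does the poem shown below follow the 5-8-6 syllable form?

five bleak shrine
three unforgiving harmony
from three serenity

Line 1: five (1), bleak (1), shrine (1) → 3 (expected 5)
Line 2: three (1), unforgiving (4), harmony (3) → 8 ✓
Line 3: from (1), three (1), serenity (4) → 6 ✓

No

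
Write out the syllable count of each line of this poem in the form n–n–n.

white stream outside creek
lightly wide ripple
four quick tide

Line 1: "white stream outside creek": 1+1+2+1 = 5
Line 2: "lightly wide ripple": 2+1+2 = 5
Line 3: "four quick tide": 1+1+1 = 3

5–5–3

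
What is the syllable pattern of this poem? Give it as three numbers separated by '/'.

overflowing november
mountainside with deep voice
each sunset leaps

7/6/4

Line 1: overflowing(4) + november(3) = 7
Line 2: mountainside(3) + with(1) + deep(1) + voice(1) = 6
Line 3: each(1) + sunset(2) + leaps(1) = 4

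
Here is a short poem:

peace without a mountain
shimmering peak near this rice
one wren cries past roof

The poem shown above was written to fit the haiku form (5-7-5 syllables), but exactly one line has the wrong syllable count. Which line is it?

Line 1

Line 1: peace (1), without (2), a (1), mountain (2) → 6 (expected 5)
Line 2: shimmering (3), peak (1), near (1), this (1), rice (1) → 7 ✓
Line 3: one (1), wren (1), cries (1), past (1), roof (1) → 5 ✓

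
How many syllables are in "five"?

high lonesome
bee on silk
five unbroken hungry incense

1

"five" has 1 syllable.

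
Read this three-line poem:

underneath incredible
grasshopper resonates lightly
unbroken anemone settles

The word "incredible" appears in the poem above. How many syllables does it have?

4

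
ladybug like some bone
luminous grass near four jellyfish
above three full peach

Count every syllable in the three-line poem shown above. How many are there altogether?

20

Line 1: ladybug (3), like (1), some (1), bone (1) → 6
Line 2: luminous (3), grass (1), near (1), four (1), jellyfish (3) → 9
Line 3: above (2), three (1), full (1), peach (1) → 5
Total: 6 + 9 + 5 = 20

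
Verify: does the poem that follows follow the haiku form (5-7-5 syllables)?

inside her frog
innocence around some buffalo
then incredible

Line 1: "inside her frog": 2+1+1 = 4 (expected 5)
Line 2: "innocence around some buffalo": 3+2+1+3 = 9 (expected 7)
Line 3: "then incredible": 1+4 = 5 ✓

No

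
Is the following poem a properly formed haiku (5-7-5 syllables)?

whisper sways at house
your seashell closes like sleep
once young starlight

Line 1: whisper(2) + sways(1) + at(1) + house(1) = 5 ✓
Line 2: your(1) + seashell(2) + closes(2) + like(1) + sleep(1) = 7 ✓
Line 3: once(1) + young(1) + starlight(2) = 4 (expected 5)

No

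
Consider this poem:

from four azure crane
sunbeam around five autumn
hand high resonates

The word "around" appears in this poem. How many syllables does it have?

2

"around" has 2 syllables.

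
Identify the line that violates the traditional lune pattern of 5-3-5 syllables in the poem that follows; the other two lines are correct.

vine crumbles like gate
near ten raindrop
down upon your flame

The second line

Line 1: vine (1), crumbles (2), like (1), gate (1) → 5 ✓
Line 2: near (1), ten (1), raindrop (2) → 4 (expected 3)
Line 3: down (1), upon (2), your (1), flame (1) → 5 ✓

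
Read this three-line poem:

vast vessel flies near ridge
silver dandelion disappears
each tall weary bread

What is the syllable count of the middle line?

9

The middle line: silver(2) + dandelion(4) + disappears(3) = 9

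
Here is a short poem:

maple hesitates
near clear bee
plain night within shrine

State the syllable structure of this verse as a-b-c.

5-3-5

Line 1: "maple hesitates": 2+3 = 5
Line 2: "near clear bee": 1+1+1 = 3
Line 3: "plain night within shrine": 1+1+2+1 = 5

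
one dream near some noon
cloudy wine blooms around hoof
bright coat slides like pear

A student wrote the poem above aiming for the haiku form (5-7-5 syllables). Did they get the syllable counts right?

Yes

Line 1: one (1), dream (1), near (1), some (1), noon (1) → 5 ✓
Line 2: cloudy (2), wine (1), blooms (1), around (2), hoof (1) → 7 ✓
Line 3: bright (1), coat (1), slides (1), like (1), pear (1) → 5 ✓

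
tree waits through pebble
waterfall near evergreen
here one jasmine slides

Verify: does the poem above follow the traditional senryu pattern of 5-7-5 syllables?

Yes

Line 1: tree (1), waits (1), through (1), pebble (2) → 5 ✓
Line 2: waterfall (3), near (1), evergreen (3) → 7 ✓
Line 3: here (1), one (1), jasmine (2), slides (1) → 5 ✓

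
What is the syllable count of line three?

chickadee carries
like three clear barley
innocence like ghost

5

Line three: innocence(3) + like(1) + ghost(1) = 5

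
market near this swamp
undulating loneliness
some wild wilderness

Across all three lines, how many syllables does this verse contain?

Line 1: market(2) + near(1) + this(1) + swamp(1) = 5
Line 2: undulating(4) + loneliness(3) = 7
Line 3: some(1) + wild(1) + wilderness(3) = 5
Total: 5 + 7 + 5 = 17

17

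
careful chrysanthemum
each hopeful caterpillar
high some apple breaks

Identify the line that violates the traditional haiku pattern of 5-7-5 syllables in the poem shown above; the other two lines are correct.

Line 1: careful (2), chrysanthemum (4) → 6 (expected 5)
Line 2: each (1), hopeful (2), caterpillar (4) → 7 ✓
Line 3: high (1), some (1), apple (2), breaks (1) → 5 ✓

The first line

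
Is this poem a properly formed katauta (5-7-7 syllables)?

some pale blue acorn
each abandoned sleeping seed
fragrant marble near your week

Line 1: "some pale blue acorn": 1+1+1+2 = 5 ✓
Line 2: "each abandoned sleeping seed": 1+3+2+1 = 7 ✓
Line 3: "fragrant marble near your week": 2+2+1+1+1 = 7 ✓

Yes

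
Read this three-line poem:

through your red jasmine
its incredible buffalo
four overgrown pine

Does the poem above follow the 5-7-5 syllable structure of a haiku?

Line 1: through(1) + your(1) + red(1) + jasmine(2) = 5 ✓
Line 2: its(1) + incredible(4) + buffalo(3) = 8 (expected 7)
Line 3: four(1) + overgrown(3) + pine(1) = 5 ✓

No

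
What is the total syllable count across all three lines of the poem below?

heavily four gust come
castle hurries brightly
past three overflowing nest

Line 1: "heavily four gust come": 3+1+1+1 = 6
Line 2: "castle hurries brightly": 2+2+2 = 6
Line 3: "past three overflowing nest": 1+1+4+1 = 7
Total: 6 + 6 + 7 = 19

19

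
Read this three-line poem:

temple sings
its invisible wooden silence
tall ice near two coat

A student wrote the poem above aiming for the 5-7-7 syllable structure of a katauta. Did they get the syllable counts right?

Line 1: temple(2) + sings(1) = 3 (expected 5)
Line 2: its(1) + invisible(4) + wooden(2) + silence(2) = 9 (expected 7)
Line 3: tall(1) + ice(1) + near(1) + two(1) + coat(1) = 5 (expected 7)

No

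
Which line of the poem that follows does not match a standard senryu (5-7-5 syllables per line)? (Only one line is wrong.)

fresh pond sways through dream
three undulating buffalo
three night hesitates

The second line

Line 1: "fresh pond sways through dream": 1+1+1+1+1 = 5 ✓
Line 2: "three undulating buffalo": 1+4+3 = 8 (expected 7)
Line 3: "three night hesitates": 1+1+3 = 5 ✓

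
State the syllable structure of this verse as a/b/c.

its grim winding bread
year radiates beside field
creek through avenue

Line 1: "its grim winding bread": 1+1+2+1 = 5
Line 2: "year radiates beside field": 1+3+2+1 = 7
Line 3: "creek through avenue": 1+1+3 = 5

5/7/5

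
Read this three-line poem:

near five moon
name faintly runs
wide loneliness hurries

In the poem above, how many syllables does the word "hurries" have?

2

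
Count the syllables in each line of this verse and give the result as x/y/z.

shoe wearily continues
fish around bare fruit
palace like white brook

Line 1: shoe (1), wearily (3), continues (3) → 7
Line 2: fish (1), around (2), bare (1), fruit (1) → 5
Line 3: palace (2), like (1), white (1), brook (1) → 5

7/5/5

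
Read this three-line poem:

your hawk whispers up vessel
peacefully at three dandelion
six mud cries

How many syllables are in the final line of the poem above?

The final line: "six mud cries": 1+1+1 = 3

3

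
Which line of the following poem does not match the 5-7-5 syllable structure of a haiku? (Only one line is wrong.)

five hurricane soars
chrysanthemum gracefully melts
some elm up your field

Line 1: five (1), hurricane (3), soars (1) → 5 ✓
Line 2: chrysanthemum (4), gracefully (3), melts (1) → 8 (expected 7)
Line 3: some (1), elm (1), up (1), your (1), field (1) → 5 ✓

Line 2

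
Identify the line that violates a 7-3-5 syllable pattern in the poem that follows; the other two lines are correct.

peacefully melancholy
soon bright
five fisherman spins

Line 1: peacefully (3), melancholy (4) → 7 ✓
Line 2: soon (1), bright (1) → 2 (expected 3)
Line 3: five (1), fisherman (3), spins (1) → 5 ✓

Line 2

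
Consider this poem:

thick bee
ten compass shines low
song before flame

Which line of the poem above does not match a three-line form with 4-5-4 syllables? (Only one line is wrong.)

Line 1: thick(1) + bee(1) = 2 (expected 4)
Line 2: ten(1) + compass(2) + shines(1) + low(1) = 5 ✓
Line 3: song(1) + before(2) + flame(1) = 4 ✓

The first line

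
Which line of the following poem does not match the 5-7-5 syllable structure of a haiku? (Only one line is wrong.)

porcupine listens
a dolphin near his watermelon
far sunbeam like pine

Line 2

Line 1: "porcupine listens": 3+2 = 5 ✓
Line 2: "a dolphin near his watermelon": 1+2+1+1+4 = 9 (expected 7)
Line 3: "far sunbeam like pine": 1+2+1+1 = 5 ✓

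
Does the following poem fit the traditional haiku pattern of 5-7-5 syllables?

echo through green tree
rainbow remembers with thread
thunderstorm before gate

No

Line 1: "echo through green tree": 2+1+1+1 = 5 ✓
Line 2: "rainbow remembers with thread": 2+3+1+1 = 7 ✓
Line 3: "thunderstorm before gate": 3+2+1 = 6 (expected 5)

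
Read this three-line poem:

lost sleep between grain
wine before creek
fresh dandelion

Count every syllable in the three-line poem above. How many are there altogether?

14

Line 1: "lost sleep between grain": 1+1+2+1 = 5
Line 2: "wine before creek": 1+2+1 = 4
Line 3: "fresh dandelion": 1+4 = 5
Total: 5 + 4 + 5 = 14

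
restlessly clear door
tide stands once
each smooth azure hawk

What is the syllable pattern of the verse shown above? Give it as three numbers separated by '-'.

Line 1: restlessly (3), clear (1), door (1) → 5
Line 2: tide (1), stands (1), once (1) → 3
Line 3: each (1), smooth (1), azure (2), hawk (1) → 5

5-3-5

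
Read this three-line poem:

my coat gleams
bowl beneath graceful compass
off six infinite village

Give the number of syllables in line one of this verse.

3

Line one: "my coat gleams": 1+1+1 = 3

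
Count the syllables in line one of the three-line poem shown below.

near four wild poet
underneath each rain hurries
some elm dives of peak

Line one: near(1) + four(1) + wild(1) + poet(2) = 5

5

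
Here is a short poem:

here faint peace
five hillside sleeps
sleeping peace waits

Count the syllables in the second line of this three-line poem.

The second line: five(1) + hillside(2) + sleeps(1) = 4

4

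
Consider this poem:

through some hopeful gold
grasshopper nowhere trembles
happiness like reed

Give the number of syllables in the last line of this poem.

The last line: happiness(3) + like(1) + reed(1) = 5

5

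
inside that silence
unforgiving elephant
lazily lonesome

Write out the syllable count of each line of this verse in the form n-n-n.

Line 1: inside (2), that (1), silence (2) → 5
Line 2: unforgiving (4), elephant (3) → 7
Line 3: lazily (3), lonesome (2) → 5

5-7-5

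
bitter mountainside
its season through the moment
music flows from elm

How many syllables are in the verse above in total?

17

Line 1: bitter (2), mountainside (3) → 5
Line 2: its (1), season (2), through (1), the (1), moment (2) → 7
Line 3: music (2), flows (1), from (1), elm (1) → 5
Total: 5 + 7 + 5 = 17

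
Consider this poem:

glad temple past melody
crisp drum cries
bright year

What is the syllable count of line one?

7

Line one: glad (1), temple (2), past (1), melody (3) → 7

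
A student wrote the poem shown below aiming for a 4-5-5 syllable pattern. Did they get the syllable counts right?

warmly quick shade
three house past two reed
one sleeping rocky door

Line 1: "warmly quick shade": 2+1+1 = 4 ✓
Line 2: "three house past two reed": 1+1+1+1+1 = 5 ✓
Line 3: "one sleeping rocky door": 1+2+2+1 = 6 (expected 5)

No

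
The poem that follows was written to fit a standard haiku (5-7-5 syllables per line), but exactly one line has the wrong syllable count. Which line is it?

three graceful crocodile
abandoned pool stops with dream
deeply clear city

Line 1: three (1), graceful (2), crocodile (3) → 6 (expected 5)
Line 2: abandoned (3), pool (1), stops (1), with (1), dream (1) → 7 ✓
Line 3: deeply (2), clear (1), city (2) → 5 ✓

The first line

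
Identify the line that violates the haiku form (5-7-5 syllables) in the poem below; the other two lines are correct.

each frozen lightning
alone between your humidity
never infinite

The second line

Line 1: each (1), frozen (2), lightning (2) → 5 ✓
Line 2: alone (2), between (2), your (1), humidity (4) → 9 (expected 7)
Line 3: never (2), infinite (3) → 5 ✓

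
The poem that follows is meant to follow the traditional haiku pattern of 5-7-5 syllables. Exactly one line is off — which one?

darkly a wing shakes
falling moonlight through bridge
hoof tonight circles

The second line

Line 1: "darkly a wing shakes": 2+1+1+1 = 5 ✓
Line 2: "falling moonlight through bridge": 2+2+1+1 = 6 (expected 7)
Line 3: "hoof tonight circles": 1+2+2 = 5 ✓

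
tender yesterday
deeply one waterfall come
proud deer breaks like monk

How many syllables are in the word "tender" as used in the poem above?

2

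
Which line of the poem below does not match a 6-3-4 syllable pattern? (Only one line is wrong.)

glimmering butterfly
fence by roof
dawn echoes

Line 1: glimmering(3) + butterfly(3) = 6 ✓
Line 2: fence(1) + by(1) + roof(1) = 3 ✓
Line 3: dawn(1) + echoes(2) = 3 (expected 4)

The third line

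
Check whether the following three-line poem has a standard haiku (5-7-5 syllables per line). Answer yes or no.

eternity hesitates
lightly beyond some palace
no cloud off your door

Line 1: "eternity hesitates": 4+3 = 7 (expected 5)
Line 2: "lightly beyond some palace": 2+2+1+2 = 7 ✓
Line 3: "no cloud off your door": 1+1+1+1+1 = 5 ✓

No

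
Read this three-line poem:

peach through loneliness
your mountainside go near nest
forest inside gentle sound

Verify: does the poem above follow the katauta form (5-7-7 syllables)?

Line 1: peach(1) + through(1) + loneliness(3) = 5 ✓
Line 2: your(1) + mountainside(3) + go(1) + near(1) + nest(1) = 7 ✓
Line 3: forest(2) + inside(2) + gentle(2) + sound(1) = 7 ✓

Yes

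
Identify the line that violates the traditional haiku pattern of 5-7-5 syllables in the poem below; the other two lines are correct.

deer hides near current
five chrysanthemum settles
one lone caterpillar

Line 1: deer (1), hides (1), near (1), current (2) → 5 ✓
Line 2: five (1), chrysanthemum (4), settles (2) → 7 ✓
Line 3: one (1), lone (1), caterpillar (4) → 6 (expected 5)

Line 3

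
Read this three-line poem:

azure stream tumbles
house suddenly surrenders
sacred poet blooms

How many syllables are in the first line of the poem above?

The first line: "azure stream tumbles": 2+1+2 = 5

5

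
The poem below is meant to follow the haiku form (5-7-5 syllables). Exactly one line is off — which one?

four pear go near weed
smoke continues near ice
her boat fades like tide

Line 1: four(1) + pear(1) + go(1) + near(1) + weed(1) = 5 ✓
Line 2: smoke(1) + continues(3) + near(1) + ice(1) = 6 (expected 7)
Line 3: her(1) + boat(1) + fades(1) + like(1) + tide(1) = 5 ✓

Line 2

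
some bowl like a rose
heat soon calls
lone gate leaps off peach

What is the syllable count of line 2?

3

Line 2: heat (1), soon (1), calls (1) → 3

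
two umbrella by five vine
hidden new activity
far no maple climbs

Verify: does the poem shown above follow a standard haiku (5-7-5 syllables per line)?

Line 1: two(1) + umbrella(3) + by(1) + five(1) + vine(1) = 7 (expected 5)
Line 2: hidden(2) + new(1) + activity(4) = 7 ✓
Line 3: far(1) + no(1) + maple(2) + climbs(1) = 5 ✓

No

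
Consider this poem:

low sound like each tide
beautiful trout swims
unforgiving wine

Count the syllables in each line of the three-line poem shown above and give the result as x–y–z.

Line 1: low (1), sound (1), like (1), each (1), tide (1) → 5
Line 2: beautiful (3), trout (1), swims (1) → 5
Line 3: unforgiving (4), wine (1) → 5

5–5–5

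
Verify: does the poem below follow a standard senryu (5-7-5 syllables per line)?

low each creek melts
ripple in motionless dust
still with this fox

Line 1: low (1), each (1), creek (1), melts (1) → 4 (expected 5)
Line 2: ripple (2), in (1), motionless (3), dust (1) → 7 ✓
Line 3: still (1), with (1), this (1), fox (1) → 4 (expected 5)

No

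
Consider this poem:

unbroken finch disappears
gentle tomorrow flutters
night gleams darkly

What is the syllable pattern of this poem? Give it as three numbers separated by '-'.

7-7-4

Line 1: unbroken(3) + finch(1) + disappears(3) = 7
Line 2: gentle(2) + tomorrow(3) + flutters(2) = 7
Line 3: night(1) + gleams(1) + darkly(2) = 4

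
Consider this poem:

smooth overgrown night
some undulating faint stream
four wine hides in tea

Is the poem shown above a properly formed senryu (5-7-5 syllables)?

Yes

Line 1: "smooth overgrown night": 1+3+1 = 5 ✓
Line 2: "some undulating faint stream": 1+4+1+1 = 7 ✓
Line 3: "four wine hides in tea": 1+1+1+1+1 = 5 ✓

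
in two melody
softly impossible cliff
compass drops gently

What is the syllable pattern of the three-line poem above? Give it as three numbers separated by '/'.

Line 1: "in two melody": 1+1+3 = 5
Line 2: "softly impossible cliff": 2+4+1 = 7
Line 3: "compass drops gently": 2+1+2 = 5

5/7/5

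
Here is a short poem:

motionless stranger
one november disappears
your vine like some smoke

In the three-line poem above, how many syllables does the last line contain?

The last line: "your vine like some smoke": 1+1+1+1+1 = 5

5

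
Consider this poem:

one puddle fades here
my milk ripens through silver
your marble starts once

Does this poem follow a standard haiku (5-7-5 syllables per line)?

Yes

Line 1: "one puddle fades here": 1+2+1+1 = 5 ✓
Line 2: "my milk ripens through silver": 1+1+2+1+2 = 7 ✓
Line 3: "your marble starts once": 1+2+1+1 = 5 ✓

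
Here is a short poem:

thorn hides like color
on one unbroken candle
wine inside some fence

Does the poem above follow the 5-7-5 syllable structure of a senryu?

Yes

Line 1: thorn (1), hides (1), like (1), color (2) → 5 ✓
Line 2: on (1), one (1), unbroken (3), candle (2) → 7 ✓
Line 3: wine (1), inside (2), some (1), fence (1) → 5 ✓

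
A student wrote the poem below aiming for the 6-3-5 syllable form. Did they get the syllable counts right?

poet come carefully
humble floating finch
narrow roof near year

No

Line 1: "poet come carefully": 2+1+3 = 6 ✓
Line 2: "humble floating finch": 2+2+1 = 5 (expected 3)
Line 3: "narrow roof near year": 2+1+1+1 = 5 ✓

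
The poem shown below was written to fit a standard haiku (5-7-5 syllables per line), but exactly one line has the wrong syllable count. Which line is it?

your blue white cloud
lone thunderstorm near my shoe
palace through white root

Line 1

Line 1: your(1) + blue(1) + white(1) + cloud(1) = 4 (expected 5)
Line 2: lone(1) + thunderstorm(3) + near(1) + my(1) + shoe(1) = 7 ✓
Line 3: palace(2) + through(1) + white(1) + root(1) = 5 ✓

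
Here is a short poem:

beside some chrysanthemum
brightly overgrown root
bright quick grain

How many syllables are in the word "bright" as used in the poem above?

1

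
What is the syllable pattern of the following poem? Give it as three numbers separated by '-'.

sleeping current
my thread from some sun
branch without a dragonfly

Line 1: sleeping (2), current (2) → 4
Line 2: my (1), thread (1), from (1), some (1), sun (1) → 5
Line 3: branch (1), without (2), a (1), dragonfly (3) → 7

4-5-7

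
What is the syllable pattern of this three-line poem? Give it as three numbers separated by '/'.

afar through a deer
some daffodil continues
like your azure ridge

Line 1: "afar through a deer": 2+1+1+1 = 5
Line 2: "some daffodil continues": 1+3+3 = 7
Line 3: "like your azure ridge": 1+1+2+1 = 5

5/7/5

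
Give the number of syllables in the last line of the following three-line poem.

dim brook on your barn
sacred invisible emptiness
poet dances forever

7

The last line: "poet dances forever": 2+2+3 = 7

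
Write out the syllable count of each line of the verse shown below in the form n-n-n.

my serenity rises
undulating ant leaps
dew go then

Line 1: my(1) + serenity(4) + rises(2) = 7
Line 2: undulating(4) + ant(1) + leaps(1) = 6
Line 3: dew(1) + go(1) + then(1) = 3

7-6-3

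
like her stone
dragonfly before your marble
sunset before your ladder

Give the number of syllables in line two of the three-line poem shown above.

Line two: dragonfly(3) + before(2) + your(1) + marble(2) = 8

8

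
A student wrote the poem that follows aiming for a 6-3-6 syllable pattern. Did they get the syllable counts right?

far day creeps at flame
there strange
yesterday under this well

No

Line 1: "far day creeps at flame": 1+1+1+1+1 = 5 (expected 6)
Line 2: "there strange": 1+1 = 2 (expected 3)
Line 3: "yesterday under this well": 3+2+1+1 = 7 (expected 6)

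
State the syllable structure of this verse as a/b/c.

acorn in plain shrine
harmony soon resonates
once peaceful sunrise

Line 1: "acorn in plain shrine": 2+1+1+1 = 5
Line 2: "harmony soon resonates": 3+1+3 = 7
Line 3: "once peaceful sunrise": 1+2+2 = 5

5/7/5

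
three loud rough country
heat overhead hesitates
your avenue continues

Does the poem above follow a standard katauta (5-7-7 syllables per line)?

Line 1: "three loud rough country": 1+1+1+2 = 5 ✓
Line 2: "heat overhead hesitates": 1+3+3 = 7 ✓
Line 3: "your avenue continues": 1+3+3 = 7 ✓

Yes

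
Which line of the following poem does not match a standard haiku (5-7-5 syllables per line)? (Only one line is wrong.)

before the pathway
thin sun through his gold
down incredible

Line 2

Line 1: before(2) + the(1) + pathway(2) = 5 ✓
Line 2: thin(1) + sun(1) + through(1) + his(1) + gold(1) = 5 (expected 7)
Line 3: down(1) + incredible(4) = 5 ✓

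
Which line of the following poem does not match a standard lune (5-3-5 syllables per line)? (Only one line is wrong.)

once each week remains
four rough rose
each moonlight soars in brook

Line 1: once(1) + each(1) + week(1) + remains(2) = 5 ✓
Line 2: four(1) + rough(1) + rose(1) = 3 ✓
Line 3: each(1) + moonlight(2) + soars(1) + in(1) + brook(1) = 6 (expected 5)

Line 3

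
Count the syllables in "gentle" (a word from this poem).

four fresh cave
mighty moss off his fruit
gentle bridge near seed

"gentle" has 2 syllables.

2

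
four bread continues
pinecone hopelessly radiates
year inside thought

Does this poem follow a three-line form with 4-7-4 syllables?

Line 1: four (1), bread (1), continues (3) → 5 (expected 4)
Line 2: pinecone (2), hopelessly (3), radiates (3) → 8 (expected 7)
Line 3: year (1), inside (2), thought (1) → 4 ✓

No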